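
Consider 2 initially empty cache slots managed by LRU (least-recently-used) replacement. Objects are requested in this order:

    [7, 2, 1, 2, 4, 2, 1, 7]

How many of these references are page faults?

7 → fault, frames {7}
2 → fault, frames {7,2}
1 → fault, evict 7, frames {2,1}
2 → hit
4 → fault, evict 1, frames {2,4}
2 → hit
1 → fault, evict 4, frames {2,1}
7 → fault, evict 2, frames {1,7}
Page faults: 6.

6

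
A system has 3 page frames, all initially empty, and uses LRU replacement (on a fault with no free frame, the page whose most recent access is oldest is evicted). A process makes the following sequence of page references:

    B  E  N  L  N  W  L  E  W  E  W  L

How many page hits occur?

6

B → miss, frames {B}
E → miss, frames {B,E}
N → miss, frames {B,E,N}
L → miss, evict B, frames {E,N,L}
N → hit
W → miss, evict E, frames {L,N,W}
L → hit
E → miss, evict N, frames {W,L,E}
W → hit
E → hit
W → hit
L → hit
Hits: 6.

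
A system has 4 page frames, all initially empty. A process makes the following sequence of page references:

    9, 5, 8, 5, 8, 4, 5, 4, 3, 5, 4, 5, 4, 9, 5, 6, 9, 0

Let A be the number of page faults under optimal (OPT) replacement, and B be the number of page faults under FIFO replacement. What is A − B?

Under OPT: F F F . . F . . F . . . . . . F . F → 7 faults.
Under FIFO: F F F . . F . . F . . . . F F F . F → 9 faults.
A − B = 7 − 9 = -2.

-2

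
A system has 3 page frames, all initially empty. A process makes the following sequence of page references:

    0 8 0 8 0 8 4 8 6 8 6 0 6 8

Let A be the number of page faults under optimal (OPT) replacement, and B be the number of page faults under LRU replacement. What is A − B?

-1

Under OPT: F F . . . . F . F . . . . . → 4 faults.
Under LRU: F F . . . . F . F . . F . . → 5 faults.
A − B = 4 − 5 = -1.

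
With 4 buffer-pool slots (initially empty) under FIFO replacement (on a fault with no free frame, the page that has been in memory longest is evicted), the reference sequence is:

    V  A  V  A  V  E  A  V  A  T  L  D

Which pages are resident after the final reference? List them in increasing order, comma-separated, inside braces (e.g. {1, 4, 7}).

{D, E, L, T}

V -> fault, frames {V}
A -> fault, frames {V,A}
V -> hit
A -> hit
V -> hit
E -> fault, frames {V,A,E}
A -> hit
V -> hit
A -> hit
T -> fault, frames {V,A,E,T}
L -> fault, evict V, frames {A,E,T,L}
D -> fault, evict A, frames {E,T,L,D}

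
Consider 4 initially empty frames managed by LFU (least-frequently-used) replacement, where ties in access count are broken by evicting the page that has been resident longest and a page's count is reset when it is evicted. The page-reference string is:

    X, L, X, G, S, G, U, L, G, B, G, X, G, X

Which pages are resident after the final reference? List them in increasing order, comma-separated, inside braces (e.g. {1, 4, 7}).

{B, G, L, X}

X: fault, frames {X}
L: fault, frames {X,L}
X: hit
G: fault, frames {X,L,G}
S: fault, frames {X,L,G,S}
G: hit
U: fault, evict L, frames {X,G,S,U}
L: fault, evict S, frames {X,G,U,L}
G: hit
B: fault, evict U, frames {X,G,L,B}
G: hit
X: hit
G: hit
X: hit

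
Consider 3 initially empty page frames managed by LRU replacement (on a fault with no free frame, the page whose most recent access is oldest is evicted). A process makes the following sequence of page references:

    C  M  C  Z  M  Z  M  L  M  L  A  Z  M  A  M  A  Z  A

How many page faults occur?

C: miss, frames (C)
M: miss, frames (C M)
C: hit
Z: miss, frames (M C Z)
M: hit
Z: hit
M: hit
L: miss, evict C, frames (Z M L)
M: hit
L: hit
A: miss, evict Z, frames (M L A)
Z: miss, evict M, frames (L A Z)
M: miss, evict L, frames (A Z M)
A: hit
M: hit
A: hit
Z: hit
A: hit
Page faults: 7.

7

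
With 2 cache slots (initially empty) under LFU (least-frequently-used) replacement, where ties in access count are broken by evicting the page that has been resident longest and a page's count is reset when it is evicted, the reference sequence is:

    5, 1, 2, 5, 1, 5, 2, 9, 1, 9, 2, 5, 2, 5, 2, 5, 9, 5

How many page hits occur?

7

5 → miss, frames (5)
1 → miss, frames (5 1)
2 → miss, evict 5, frames (1 2)
5 → miss, evict 1, frames (2 5)
1 → miss, evict 2, frames (5 1)
5 → hit
2 → miss, evict 1, frames (5 2)
9 → miss, evict 2, frames (5 9)
1 → miss, evict 9, frames (5 1)
9 → miss, evict 1, frames (5 9)
2 → miss, evict 9, frames (5 2)
5 → hit
2 → hit
5 → hit
2 → hit
5 → hit
9 → miss, evict 2, frames (5 9)
5 → hit
Hits: 7.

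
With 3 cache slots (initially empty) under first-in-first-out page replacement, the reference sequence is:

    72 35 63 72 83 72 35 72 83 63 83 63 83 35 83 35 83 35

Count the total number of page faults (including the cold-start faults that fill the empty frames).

8

72 → fault, frames {72}
35 → fault, frames {72,35}
63 → fault, frames {72,35,63}
72 → hit
83 → fault, evict 72, frames {35,63,83}
72 → fault, evict 35, frames {63,83,72}
35 → fault, evict 63, frames {83,72,35}
72 → hit
83 → hit
63 → fault, evict 83, frames {72,35,63}
83 → fault, evict 72, frames {35,63,83}
63 → hit
83 → hit
35 → hit
83 → hit
35 → hit
83 → hit
35 → hit
Page faults: 8.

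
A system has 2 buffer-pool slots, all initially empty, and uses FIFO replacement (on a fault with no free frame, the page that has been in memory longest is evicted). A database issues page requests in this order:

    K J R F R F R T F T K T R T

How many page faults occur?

8

K: miss, frames (K)
J: miss, frames (K J)
R: miss, evict K, frames (J R)
F: miss, evict J, frames (R F)
R: hit
F: hit
R: hit
T: miss, evict R, frames (F T)
F: hit
T: hit
K: miss, evict F, frames (T K)
T: hit
R: miss, evict T, frames (K R)
T: miss, evict K, frames (R T)
Page faults: 8.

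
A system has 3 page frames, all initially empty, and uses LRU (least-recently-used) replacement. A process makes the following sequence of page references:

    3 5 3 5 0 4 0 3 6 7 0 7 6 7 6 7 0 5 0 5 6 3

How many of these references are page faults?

3 -> fault, frames [3]
5 -> fault, frames [3, 5]
3 -> hit
5 -> hit
0 -> fault, frames [3, 5, 0]
4 -> fault, evict 3, frames [5, 0, 4]
0 -> hit
3 -> fault, evict 5, frames [4, 0, 3]
6 -> fault, evict 4, frames [0, 3, 6]
7 -> fault, evict 0, frames [3, 6, 7]
0 -> fault, evict 3, frames [6, 7, 0]
7 -> hit
6 -> hit
7 -> hit
6 -> hit
7 -> hit
0 -> hit
5 -> fault, evict 6, frames [7, 0, 5]
0 -> hit
5 -> hit
6 -> fault, evict 7, frames [0, 5, 6]
3 -> fault, evict 0, frames [5, 6, 3]
Page faults: 11.

11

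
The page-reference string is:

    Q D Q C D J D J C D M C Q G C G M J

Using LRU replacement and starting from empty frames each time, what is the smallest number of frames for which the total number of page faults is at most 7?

5

f=1: 18 faults
f=2: 14 faults
f=3: 9 faults
f=4: 8 faults
f=5: 7 faults
f=6: 6 faults
Smallest f with faults ≤ 7 is 5.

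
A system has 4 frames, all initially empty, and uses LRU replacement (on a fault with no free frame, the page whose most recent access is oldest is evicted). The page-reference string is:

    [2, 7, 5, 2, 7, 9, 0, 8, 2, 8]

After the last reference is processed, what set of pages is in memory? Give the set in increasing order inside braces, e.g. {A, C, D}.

2 -> fault, frames {2}
7 -> fault, frames {2,7}
5 -> fault, frames {2,7,5}
2 -> hit
7 -> hit
9 -> fault, frames {5,2,7,9}
0 -> fault, evict 5, frames {2,7,9,0}
8 -> fault, evict 2, frames {7,9,0,8}
2 -> fault, evict 7, frames {9,0,8,2}
8 -> hit

{0, 2, 8, 9}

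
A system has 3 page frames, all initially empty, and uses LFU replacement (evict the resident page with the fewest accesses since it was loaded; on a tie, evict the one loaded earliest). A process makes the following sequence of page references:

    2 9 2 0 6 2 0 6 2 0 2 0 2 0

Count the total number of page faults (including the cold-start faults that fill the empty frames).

2 -> miss, frames [2]
9 -> miss, frames [2, 9]
2 -> hit
0 -> miss, frames [2, 9, 0]
6 -> miss, evict 9, frames [2, 0, 6]
2 -> hit
0 -> hit
6 -> hit
2 -> hit
0 -> hit
2 -> hit
0 -> hit
2 -> hit
0 -> hit
Page faults: 4.

4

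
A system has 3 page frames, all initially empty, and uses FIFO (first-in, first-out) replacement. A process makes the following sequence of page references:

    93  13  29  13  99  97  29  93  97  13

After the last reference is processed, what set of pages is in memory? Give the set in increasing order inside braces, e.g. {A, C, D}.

{13, 93, 97}

93: miss, frames (93)
13: miss, frames (93 13)
29: miss, frames (93 13 29)
13: hit
99: miss, evict 93, frames (13 29 99)
97: miss, evict 13, frames (29 99 97)
29: hit
93: miss, evict 29, frames (99 97 93)
97: hit
13: miss, evict 99, frames (97 93 13)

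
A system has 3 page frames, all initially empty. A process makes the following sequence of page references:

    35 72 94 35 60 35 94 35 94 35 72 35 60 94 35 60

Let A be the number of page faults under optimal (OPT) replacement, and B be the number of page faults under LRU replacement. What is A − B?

Under OPT: F F F . F . . . . . F . . F . . → 6 faults.
Under LRU: F F F . F . . . . . F . F F . . → 7 faults.
A − B = 6 − 7 = -1.

-1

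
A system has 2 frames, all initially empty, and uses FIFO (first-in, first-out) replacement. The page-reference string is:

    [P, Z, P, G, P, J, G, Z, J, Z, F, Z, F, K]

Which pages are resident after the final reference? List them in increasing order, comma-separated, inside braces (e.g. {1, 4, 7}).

P: miss, frames [P]
Z: miss, frames [P, Z]
P: hit
G: miss, evict P, frames [Z, G]
P: miss, evict Z, frames [G, P]
J: miss, evict G, frames [P, J]
G: miss, evict P, frames [J, G]
Z: miss, evict J, frames [G, Z]
J: miss, evict G, frames [Z, J]
Z: hit
F: miss, evict Z, frames [J, F]
Z: miss, evict J, frames [F, Z]
F: hit
K: miss, evict F, frames [Z, K]

{K, Z}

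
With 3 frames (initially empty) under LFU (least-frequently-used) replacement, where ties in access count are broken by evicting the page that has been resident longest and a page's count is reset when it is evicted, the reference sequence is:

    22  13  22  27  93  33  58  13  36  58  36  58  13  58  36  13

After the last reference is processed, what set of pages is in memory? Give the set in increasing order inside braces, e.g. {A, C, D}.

{13, 36, 58}

22 → fault, frames {22}
13 → fault, frames {22,13}
22 → hit
27 → fault, frames {22,13,27}
93 → fault, evict 13, frames {22,27,93}
33 → fault, evict 27, frames {22,93,33}
58 → fault, evict 93, frames {22,33,58}
13 → fault, evict 33, frames {22,58,13}
36 → fault, evict 58, frames {22,13,36}
58 → fault, evict 13, frames {22,36,58}
36 → hit
58 → hit
13 → fault, evict 22, frames {36,58,13}
58 → hit
36 → hit
13 → hit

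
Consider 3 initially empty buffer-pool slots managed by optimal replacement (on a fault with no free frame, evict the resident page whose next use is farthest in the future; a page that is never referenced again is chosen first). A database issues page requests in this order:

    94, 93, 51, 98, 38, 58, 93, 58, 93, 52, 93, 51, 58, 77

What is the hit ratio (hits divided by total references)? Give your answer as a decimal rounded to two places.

0.36

94 → fault, frames {94}
93 → fault, frames {94,93}
51 → fault, frames {94,93,51}
98 → fault, evict 94, frames {93,51,98}
38 → fault, evict 98, frames {93,51,38}
58 → fault, evict 38, frames {93,51,58}
93 → hit
58 → hit
93 → hit
52 → fault, evict 58, frames {93,51,52}
93 → hit
51 → hit
58 → fault, evict 52, frames {93,51,58}
77 → fault, evict 58, frames {93,51,77}
Hits: 5 of 14 references → 5/14 = 0.3571.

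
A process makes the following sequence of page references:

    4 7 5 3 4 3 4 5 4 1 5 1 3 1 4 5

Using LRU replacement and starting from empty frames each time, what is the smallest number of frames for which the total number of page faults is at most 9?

3

f=1: 16 faults
f=2: 11 faults
f=3: 9 faults
f=4: 5 faults
f=5: 5 faults
Smallest f with faults ≤ 9 is 3.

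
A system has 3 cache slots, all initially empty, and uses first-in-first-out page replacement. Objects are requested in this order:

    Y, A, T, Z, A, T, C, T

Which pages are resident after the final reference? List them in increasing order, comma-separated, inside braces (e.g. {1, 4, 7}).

{C, T, Z}

Y: fault, frames {Y}
A: fault, frames {Y,A}
T: fault, frames {Y,A,T}
Z: fault, evict Y, frames {A,T,Z}
A: hit
T: hit
C: fault, evict A, frames {T,Z,C}
T: hit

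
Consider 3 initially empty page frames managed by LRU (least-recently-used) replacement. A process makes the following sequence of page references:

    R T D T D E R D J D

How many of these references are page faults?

6

R → miss, frames {R}
T → miss, frames {R,T}
D → miss, frames {R,T,D}
T → hit
D → hit
E → miss, evict R, frames {T,D,E}
R → miss, evict T, frames {D,E,R}
D → hit
J → miss, evict E, frames {R,D,J}
D → hit
Page faults: 6.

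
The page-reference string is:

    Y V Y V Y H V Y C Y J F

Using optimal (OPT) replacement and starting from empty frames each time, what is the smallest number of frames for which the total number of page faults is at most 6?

f=1: 12 faults
f=2: 7 faults
f=3: 6 faults
f=4: 6 faults
f=5: 6 faults
f=6: 6 faults
Smallest f with faults ≤ 6 is 3.

3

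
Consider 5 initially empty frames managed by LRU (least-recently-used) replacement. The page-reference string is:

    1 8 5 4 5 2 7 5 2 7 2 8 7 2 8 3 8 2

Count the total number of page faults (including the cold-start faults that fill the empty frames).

7

1 -> fault, frames [1]
8 -> fault, frames [1, 8]
5 -> fault, frames [1, 8, 5]
4 -> fault, frames [1, 8, 5, 4]
5 -> hit
2 -> fault, frames [1, 8, 4, 5, 2]
7 -> fault, evict 1, frames [8, 4, 5, 2, 7]
5 -> hit
2 -> hit
7 -> hit
2 -> hit
8 -> hit
7 -> hit
2 -> hit
8 -> hit
3 -> fault, evict 4, frames [5, 7, 2, 8, 3]
8 -> hit
2 -> hit
Page faults: 7.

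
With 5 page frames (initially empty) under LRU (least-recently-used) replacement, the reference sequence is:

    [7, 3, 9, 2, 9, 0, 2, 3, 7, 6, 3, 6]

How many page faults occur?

6

7: miss, frames [7]
3: miss, frames [7, 3]
9: miss, frames [7, 3, 9]
2: miss, frames [7, 3, 9, 2]
9: hit
0: miss, frames [7, 3, 2, 9, 0]
2: hit
3: hit
7: hit
6: miss, evict 9, frames [0, 2, 3, 7, 6]
3: hit
6: hit
Page faults: 6.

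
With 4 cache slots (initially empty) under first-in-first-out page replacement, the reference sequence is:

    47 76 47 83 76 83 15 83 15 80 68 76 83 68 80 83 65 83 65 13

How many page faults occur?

47 → miss, frames (47)
76 → miss, frames (47 76)
47 → hit
83 → miss, frames (47 76 83)
76 → hit
83 → hit
15 → miss, frames (47 76 83 15)
83 → hit
15 → hit
80 → miss, evict 47, frames (76 83 15 80)
68 → miss, evict 76, frames (83 15 80 68)
76 → miss, evict 83, frames (15 80 68 76)
83 → miss, evict 15, frames (80 68 76 83)
68 → hit
80 → hit
83 → hit
65 → miss, evict 80, frames (68 76 83 65)
83 → hit
65 → hit
13 → miss, evict 68, frames (76 83 65 13)
Page faults: 10.

10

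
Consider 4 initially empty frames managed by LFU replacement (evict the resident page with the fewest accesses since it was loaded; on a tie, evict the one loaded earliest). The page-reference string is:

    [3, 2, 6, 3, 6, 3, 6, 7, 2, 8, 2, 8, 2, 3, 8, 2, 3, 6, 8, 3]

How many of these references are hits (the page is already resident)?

15

3: fault, frames (3)
2: fault, frames (3 2)
6: fault, frames (3 2 6)
3: hit
6: hit
3: hit
6: hit
7: fault, frames (3 2 6 7)
2: hit
8: fault, evict 7, frames (3 2 6 8)
2: hit
8: hit
2: hit
3: hit
8: hit
2: hit
3: hit
6: hit
8: hit
3: hit
Hits: 15.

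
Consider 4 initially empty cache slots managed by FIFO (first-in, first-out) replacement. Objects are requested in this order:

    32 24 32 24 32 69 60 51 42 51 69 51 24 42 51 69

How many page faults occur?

32: fault, frames {32}
24: fault, frames {32,24}
32: hit
24: hit
32: hit
69: fault, frames {32,24,69}
60: fault, frames {32,24,69,60}
51: fault, evict 32, frames {24,69,60,51}
42: fault, evict 24, frames {69,60,51,42}
51: hit
69: hit
51: hit
24: fault, evict 69, frames {60,51,42,24}
42: hit
51: hit
69: fault, evict 60, frames {51,42,24,69}
Page faults: 8.

8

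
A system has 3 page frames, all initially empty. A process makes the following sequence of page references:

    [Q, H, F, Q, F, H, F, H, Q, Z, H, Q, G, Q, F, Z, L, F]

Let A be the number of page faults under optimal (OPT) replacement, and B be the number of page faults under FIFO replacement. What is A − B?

Under OPT: F F F . . . . . . F . . F . F . F . → 7 faults.
Under FIFO: F F F . . . . . . F . F F . F F F . → 9 faults.
A − B = 7 − 9 = -2.

-2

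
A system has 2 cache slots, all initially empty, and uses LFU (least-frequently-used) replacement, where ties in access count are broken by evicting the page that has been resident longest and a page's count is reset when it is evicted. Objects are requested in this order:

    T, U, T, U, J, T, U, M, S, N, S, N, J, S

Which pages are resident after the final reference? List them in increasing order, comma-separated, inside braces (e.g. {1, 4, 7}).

{S, U}

T: fault, frames (T)
U: fault, frames (T U)
T: hit
U: hit
J: fault, evict T, frames (U J)
T: fault, evict J, frames (U T)
U: hit
M: fault, evict T, frames (U M)
S: fault, evict M, frames (U S)
N: fault, evict S, frames (U N)
S: fault, evict N, frames (U S)
N: fault, evict S, frames (U N)
J: fault, evict N, frames (U J)
S: fault, evict J, frames (U S)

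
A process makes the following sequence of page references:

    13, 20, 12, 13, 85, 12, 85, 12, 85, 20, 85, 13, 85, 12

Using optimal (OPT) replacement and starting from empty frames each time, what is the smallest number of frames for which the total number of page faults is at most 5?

f=1: 14 faults
f=2: 7 faults
f=3: 5 faults
f=4: 4 faults
Smallest f with faults ≤ 5 is 3.

3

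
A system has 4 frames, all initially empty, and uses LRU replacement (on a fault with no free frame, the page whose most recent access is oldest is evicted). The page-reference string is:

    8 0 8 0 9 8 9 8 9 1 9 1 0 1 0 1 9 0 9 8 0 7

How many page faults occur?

5

8 -> fault, frames {8}
0 -> fault, frames {8,0}
8 -> hit
0 -> hit
9 -> fault, frames {8,0,9}
8 -> hit
9 -> hit
8 -> hit
9 -> hit
1 -> fault, frames {0,8,9,1}
9 -> hit
1 -> hit
0 -> hit
1 -> hit
0 -> hit
1 -> hit
9 -> hit
0 -> hit
9 -> hit
8 -> hit
0 -> hit
7 -> fault, evict 1, frames {9,8,0,7}
Page faults: 5.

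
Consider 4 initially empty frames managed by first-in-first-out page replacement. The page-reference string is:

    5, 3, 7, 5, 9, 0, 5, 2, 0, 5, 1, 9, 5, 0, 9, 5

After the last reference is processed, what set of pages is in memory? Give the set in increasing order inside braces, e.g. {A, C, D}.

{0, 1, 5, 9}

5 -> fault, frames [5]
3 -> fault, frames [5, 3]
7 -> fault, frames [5, 3, 7]
5 -> hit
9 -> fault, frames [5, 3, 7, 9]
0 -> fault, evict 5, frames [3, 7, 9, 0]
5 -> fault, evict 3, frames [7, 9, 0, 5]
2 -> fault, evict 7, frames [9, 0, 5, 2]
0 -> hit
5 -> hit
1 -> fault, evict 9, frames [0, 5, 2, 1]
9 -> fault, evict 0, frames [5, 2, 1, 9]
5 -> hit
0 -> fault, evict 5, frames [2, 1, 9, 0]
9 -> hit
5 -> fault, evict 2, frames [1, 9, 0, 5]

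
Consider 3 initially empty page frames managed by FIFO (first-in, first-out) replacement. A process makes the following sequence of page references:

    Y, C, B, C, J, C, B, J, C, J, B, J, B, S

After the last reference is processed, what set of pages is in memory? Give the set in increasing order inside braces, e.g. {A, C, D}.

{B, J, S}

Y -> miss, frames [Y]
C -> miss, frames [Y, C]
B -> miss, frames [Y, C, B]
C -> hit
J -> miss, evict Y, frames [C, B, J]
C -> hit
B -> hit
J -> hit
C -> hit
J -> hit
B -> hit
J -> hit
B -> hit
S -> miss, evict C, frames [B, J, S]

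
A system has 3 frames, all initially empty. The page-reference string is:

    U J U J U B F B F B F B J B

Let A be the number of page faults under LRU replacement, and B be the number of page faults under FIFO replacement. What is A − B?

Under LRU: F F . . . F F . . . . . F . → 5 faults.
Under FIFO: F F . . . F F . . . . . . . → 4 faults.
A − B = 5 − 4 = 1.

1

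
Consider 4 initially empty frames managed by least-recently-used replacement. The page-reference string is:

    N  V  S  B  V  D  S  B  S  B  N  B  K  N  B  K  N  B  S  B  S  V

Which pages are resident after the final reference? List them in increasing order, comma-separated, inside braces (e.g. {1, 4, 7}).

N: fault, frames {N}
V: fault, frames {N,V}
S: fault, frames {N,V,S}
B: fault, frames {N,V,S,B}
V: hit
D: fault, evict N, frames {S,B,V,D}
S: hit
B: hit
S: hit
B: hit
N: fault, evict V, frames {D,S,B,N}
B: hit
K: fault, evict D, frames {S,N,B,K}
N: hit
B: hit
K: hit
N: hit
B: hit
S: hit
B: hit
S: hit
V: fault, evict K, frames {N,B,S,V}

{B, N, S, V}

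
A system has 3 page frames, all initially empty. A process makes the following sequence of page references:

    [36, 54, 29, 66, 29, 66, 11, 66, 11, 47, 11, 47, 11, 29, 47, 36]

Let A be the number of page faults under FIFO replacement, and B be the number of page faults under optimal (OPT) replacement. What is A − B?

1

Under FIFO: F F F F . . F . . F . . . F . F → 8 faults.
Under OPT: F F F F . . F . . F . . . . . F → 7 faults.
A − B = 8 − 7 = 1.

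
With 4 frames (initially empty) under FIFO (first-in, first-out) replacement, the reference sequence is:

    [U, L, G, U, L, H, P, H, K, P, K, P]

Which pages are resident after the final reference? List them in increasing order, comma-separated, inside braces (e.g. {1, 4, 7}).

{G, H, K, P}

U -> miss, frames {U}
L -> miss, frames {U,L}
G -> miss, frames {U,L,G}
U -> hit
L -> hit
H -> miss, frames {U,L,G,H}
P -> miss, evict U, frames {L,G,H,P}
H -> hit
K -> miss, evict L, frames {G,H,P,K}
P -> hit
K -> hit
P -> hit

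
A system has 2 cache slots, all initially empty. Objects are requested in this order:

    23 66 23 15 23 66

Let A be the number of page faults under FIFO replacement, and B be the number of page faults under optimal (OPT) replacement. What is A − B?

Under FIFO: F F . F F F → 5 faults.
Under OPT: F F . F . F → 4 faults.
A − B = 5 − 4 = 1.

1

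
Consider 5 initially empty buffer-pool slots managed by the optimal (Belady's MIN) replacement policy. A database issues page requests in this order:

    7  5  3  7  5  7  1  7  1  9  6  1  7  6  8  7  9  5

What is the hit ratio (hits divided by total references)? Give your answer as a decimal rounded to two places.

7 -> fault, frames {7}
5 -> fault, frames {7,5}
3 -> fault, frames {7,5,3}
7 -> hit
5 -> hit
7 -> hit
1 -> fault, frames {7,5,3,1}
7 -> hit
1 -> hit
9 -> fault, frames {7,5,3,1,9}
6 -> fault, evict 3, frames {7,5,1,9,6}
1 -> hit
7 -> hit
6 -> hit
8 -> fault, evict 6, frames {7,5,1,9,8}
7 -> hit
9 -> hit
5 -> hit
Hits: 11 of 18 references → 11/18 = 0.6111.

0.61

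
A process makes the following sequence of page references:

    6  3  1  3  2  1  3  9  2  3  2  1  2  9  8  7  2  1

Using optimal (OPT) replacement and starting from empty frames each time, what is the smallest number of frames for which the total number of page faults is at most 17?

f=1: 18 faults
f=2: 12 faults
f=3: 8 faults
f=4: 7 faults
f=5: 7 faults
f=6: 7 faults
f=7: 7 faults
Smallest f with faults ≤ 17 is 2.

2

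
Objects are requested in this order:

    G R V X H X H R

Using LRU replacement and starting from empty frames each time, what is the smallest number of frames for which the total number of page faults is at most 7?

2

f=1: 8 faults
f=2: 6 faults
f=3: 6 faults
f=4: 5 faults
f=5: 5 faults
Smallest f with faults ≤ 7 is 2.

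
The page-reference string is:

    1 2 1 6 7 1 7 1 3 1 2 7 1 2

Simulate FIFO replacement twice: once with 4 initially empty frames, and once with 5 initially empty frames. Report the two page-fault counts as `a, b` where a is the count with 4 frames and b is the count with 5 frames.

4 frames: F F . F F . . . F F F . . . → 7 faults.
5 frames: F F . F F . . . F . . . . . → 5 faults.
5 < 7: adding a frame reduced faults, as is typical.

7, 5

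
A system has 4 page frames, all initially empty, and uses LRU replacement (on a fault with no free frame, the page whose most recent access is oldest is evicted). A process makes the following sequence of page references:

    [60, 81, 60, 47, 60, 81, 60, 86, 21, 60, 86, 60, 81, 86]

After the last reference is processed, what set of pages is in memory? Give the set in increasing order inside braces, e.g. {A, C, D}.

60 → miss, frames (60)
81 → miss, frames (60 81)
60 → hit
47 → miss, frames (81 60 47)
60 → hit
81 → hit
60 → hit
86 → miss, frames (47 81 60 86)
21 → miss, evict 47, frames (81 60 86 21)
60 → hit
86 → hit
60 → hit
81 → hit
86 → hit

{21, 60, 81, 86}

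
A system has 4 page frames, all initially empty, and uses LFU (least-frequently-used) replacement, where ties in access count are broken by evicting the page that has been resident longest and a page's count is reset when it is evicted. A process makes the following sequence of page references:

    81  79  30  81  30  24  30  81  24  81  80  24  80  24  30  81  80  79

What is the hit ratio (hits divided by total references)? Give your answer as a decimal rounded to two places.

0.67

81 → fault, frames [81]
79 → fault, frames [81, 79]
30 → fault, frames [81, 79, 30]
81 → hit
30 → hit
24 → fault, frames [81, 79, 30, 24]
30 → hit
81 → hit
24 → hit
81 → hit
80 → fault, evict 79, frames [81, 30, 24, 80]
24 → hit
80 → hit
24 → hit
30 → hit
81 → hit
80 → hit
79 → fault, evict 80, frames [81, 30, 24, 79]
Hits: 12 of 18 references → 12/18 = 0.6667.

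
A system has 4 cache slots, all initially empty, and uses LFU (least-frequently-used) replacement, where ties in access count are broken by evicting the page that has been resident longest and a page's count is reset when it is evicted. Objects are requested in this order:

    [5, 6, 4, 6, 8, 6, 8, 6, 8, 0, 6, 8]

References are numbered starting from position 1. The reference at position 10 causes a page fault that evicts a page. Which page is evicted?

pos 1: 5: fault, frames (5)
pos 2: 6: fault, frames (5 6)
pos 3: 4: fault, frames (5 6 4)
pos 4: 6: hit
pos 5: 8: fault, frames (5 6 4 8)
pos 6: 6: hit
pos 7: 8: hit
pos 8: 6: hit
pos 9: 8: hit
pos 10: 0: fault, evict 5, frames (6 4 8 0)
At position 10, page 5 is evicted.

5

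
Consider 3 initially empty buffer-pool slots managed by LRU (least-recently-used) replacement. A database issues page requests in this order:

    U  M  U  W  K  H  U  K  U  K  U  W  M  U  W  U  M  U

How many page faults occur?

U: fault, frames {U}
M: fault, frames {U,M}
U: hit
W: fault, frames {M,U,W}
K: fault, evict M, frames {U,W,K}
H: fault, evict U, frames {W,K,H}
U: fault, evict W, frames {K,H,U}
K: hit
U: hit
K: hit
U: hit
W: fault, evict H, frames {K,U,W}
M: fault, evict K, frames {U,W,M}
U: hit
W: hit
U: hit
M: hit
U: hit
Page faults: 8.

8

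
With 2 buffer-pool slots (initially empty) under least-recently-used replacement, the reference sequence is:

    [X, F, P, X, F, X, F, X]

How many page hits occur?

X: miss, frames {X}
F: miss, frames {X,F}
P: miss, evict X, frames {F,P}
X: miss, evict F, frames {P,X}
F: miss, evict P, frames {X,F}
X: hit
F: hit
X: hit
Hits: 3.

3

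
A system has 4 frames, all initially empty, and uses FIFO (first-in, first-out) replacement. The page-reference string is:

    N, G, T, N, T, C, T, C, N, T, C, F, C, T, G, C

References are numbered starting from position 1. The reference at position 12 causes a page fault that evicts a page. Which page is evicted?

N

pos 1: N → fault, frames {N}
pos 2: G → fault, frames {N,G}
pos 3: T → fault, frames {N,G,T}
pos 4: N → hit
pos 5: T → hit
pos 6: C → fault, frames {N,G,T,C}
pos 7: T → hit
pos 8: C → hit
pos 9: N → hit
pos 10: T → hit
pos 11: C → hit
pos 12: F → fault, evict N, frames {G,T,C,F}
At position 12, page N is evicted.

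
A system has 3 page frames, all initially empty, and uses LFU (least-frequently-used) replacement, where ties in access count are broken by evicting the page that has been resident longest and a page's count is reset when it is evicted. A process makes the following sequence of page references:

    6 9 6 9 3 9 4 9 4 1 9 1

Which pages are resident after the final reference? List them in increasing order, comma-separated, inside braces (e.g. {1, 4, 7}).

{1, 4, 9}

6 -> fault, frames {6}
9 -> fault, frames {6,9}
6 -> hit
9 -> hit
3 -> fault, frames {6,9,3}
9 -> hit
4 -> fault, evict 3, frames {6,9,4}
9 -> hit
4 -> hit
1 -> fault, evict 6, frames {9,4,1}
9 -> hit
1 -> hit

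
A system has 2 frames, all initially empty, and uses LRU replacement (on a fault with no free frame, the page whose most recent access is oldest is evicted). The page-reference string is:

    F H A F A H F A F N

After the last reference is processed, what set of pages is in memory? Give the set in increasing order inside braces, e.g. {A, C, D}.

F: fault, frames (F)
H: fault, frames (F H)
A: fault, evict F, frames (H A)
F: fault, evict H, frames (A F)
A: hit
H: fault, evict F, frames (A H)
F: fault, evict A, frames (H F)
A: fault, evict H, frames (F A)
F: hit
N: fault, evict A, frames (F N)

{F, N}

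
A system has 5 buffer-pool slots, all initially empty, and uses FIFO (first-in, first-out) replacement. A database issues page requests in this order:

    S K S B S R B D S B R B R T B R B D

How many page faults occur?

6

S: miss, frames (S)
K: miss, frames (S K)
S: hit
B: miss, frames (S K B)
S: hit
R: miss, frames (S K B R)
B: hit
D: miss, frames (S K B R D)
S: hit
B: hit
R: hit
B: hit
R: hit
T: miss, evict S, frames (K B R D T)
B: hit
R: hit
B: hit
D: hit
Page faults: 6.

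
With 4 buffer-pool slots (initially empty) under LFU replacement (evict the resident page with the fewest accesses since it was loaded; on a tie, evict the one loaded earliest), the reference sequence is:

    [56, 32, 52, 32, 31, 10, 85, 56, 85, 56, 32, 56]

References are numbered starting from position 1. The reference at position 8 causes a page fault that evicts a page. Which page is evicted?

pos 1: 56 → miss, frames (56)
pos 2: 32 → miss, frames (56 32)
pos 3: 52 → miss, frames (56 32 52)
pos 4: 32 → hit
pos 5: 31 → miss, frames (56 32 52 31)
pos 6: 10 → miss, evict 56, frames (32 52 31 10)
pos 7: 85 → miss, evict 52, frames (32 31 10 85)
pos 8: 56 → miss, evict 31, frames (32 10 85 56)
At position 8, page 31 is evicted.

31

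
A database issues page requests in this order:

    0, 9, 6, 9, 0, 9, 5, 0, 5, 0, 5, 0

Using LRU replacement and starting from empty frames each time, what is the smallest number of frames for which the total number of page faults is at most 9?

2

f=1: 12 faults
f=2: 6 faults
f=3: 4 faults
f=4: 4 faults
Smallest f with faults ≤ 9 is 2.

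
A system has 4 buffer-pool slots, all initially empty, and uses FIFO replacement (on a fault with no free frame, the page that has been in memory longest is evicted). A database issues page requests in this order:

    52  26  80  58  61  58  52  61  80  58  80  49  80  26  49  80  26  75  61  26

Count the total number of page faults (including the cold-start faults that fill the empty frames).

11

52: fault, frames {52}
26: fault, frames {52,26}
80: fault, frames {52,26,80}
58: fault, frames {52,26,80,58}
61: fault, evict 52, frames {26,80,58,61}
58: hit
52: fault, evict 26, frames {80,58,61,52}
61: hit
80: hit
58: hit
80: hit
49: fault, evict 80, frames {58,61,52,49}
80: fault, evict 58, frames {61,52,49,80}
26: fault, evict 61, frames {52,49,80,26}
49: hit
80: hit
26: hit
75: fault, evict 52, frames {49,80,26,75}
61: fault, evict 49, frames {80,26,75,61}
26: hit
Page faults: 11.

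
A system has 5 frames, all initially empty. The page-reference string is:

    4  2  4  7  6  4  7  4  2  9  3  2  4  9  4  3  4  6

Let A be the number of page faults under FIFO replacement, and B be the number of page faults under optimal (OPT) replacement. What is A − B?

Under FIFO: F F . F F . . . . F F . F . . . . . → 7 faults.
Under OPT: F F . F F . . . . F F . . . . . . . → 6 faults.
A − B = 7 − 6 = 1.

1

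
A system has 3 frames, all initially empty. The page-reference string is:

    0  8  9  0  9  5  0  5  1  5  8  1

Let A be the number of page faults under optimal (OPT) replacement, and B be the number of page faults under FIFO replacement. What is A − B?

-2

Under OPT: F F F . . F . . F . . . → 5 faults.
Under FIFO: F F F . . F F . F . F . → 7 faults.
A − B = 5 − 7 = -2.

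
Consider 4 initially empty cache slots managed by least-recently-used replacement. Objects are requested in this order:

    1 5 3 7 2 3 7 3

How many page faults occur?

5

1 → fault, frames (1)
5 → fault, frames (1 5)
3 → fault, frames (1 5 3)
7 → fault, frames (1 5 3 7)
2 → fault, evict 1, frames (5 3 7 2)
3 → hit
7 → hit
3 → hit
Page faults: 5.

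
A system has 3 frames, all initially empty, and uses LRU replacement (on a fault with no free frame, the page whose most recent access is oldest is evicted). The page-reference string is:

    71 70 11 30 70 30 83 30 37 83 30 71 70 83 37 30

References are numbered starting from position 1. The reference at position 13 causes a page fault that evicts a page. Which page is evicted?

83

pos 1: 71: fault, frames {71}
pos 2: 70: fault, frames {71,70}
pos 3: 11: fault, frames {71,70,11}
pos 4: 30: fault, evict 71, frames {70,11,30}
pos 5: 70: hit
pos 6: 30: hit
pos 7: 83: fault, evict 11, frames {70,30,83}
pos 8: 30: hit
pos 9: 37: fault, evict 70, frames {83,30,37}
pos 10: 83: hit
pos 11: 30: hit
pos 12: 71: fault, evict 37, frames {83,30,71}
pos 13: 70: fault, evict 83, frames {30,71,70}
At position 13, page 83 is evicted.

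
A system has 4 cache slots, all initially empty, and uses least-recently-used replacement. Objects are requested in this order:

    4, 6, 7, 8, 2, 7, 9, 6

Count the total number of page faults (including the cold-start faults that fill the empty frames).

7

4: fault, frames [4]
6: fault, frames [4, 6]
7: fault, frames [4, 6, 7]
8: fault, frames [4, 6, 7, 8]
2: fault, evict 4, frames [6, 7, 8, 2]
7: hit
9: fault, evict 6, frames [8, 2, 7, 9]
6: fault, evict 8, frames [2, 7, 9, 6]
Page faults: 7.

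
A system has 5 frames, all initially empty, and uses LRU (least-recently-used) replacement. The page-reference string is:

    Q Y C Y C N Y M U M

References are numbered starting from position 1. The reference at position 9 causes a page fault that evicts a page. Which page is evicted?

pos 1: Q: miss, frames [Q]
pos 2: Y: miss, frames [Q, Y]
pos 3: C: miss, frames [Q, Y, C]
pos 4: Y: hit
pos 5: C: hit
pos 6: N: miss, frames [Q, Y, C, N]
pos 7: Y: hit
pos 8: M: miss, frames [Q, C, N, Y, M]
pos 9: U: miss, evict Q, frames [C, N, Y, M, U]
At position 9, page Q is evicted.

Q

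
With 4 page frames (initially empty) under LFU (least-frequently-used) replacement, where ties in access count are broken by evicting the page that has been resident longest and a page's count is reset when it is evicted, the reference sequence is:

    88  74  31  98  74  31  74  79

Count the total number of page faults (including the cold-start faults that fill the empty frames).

5

88 → miss, frames {88}
74 → miss, frames {88,74}
31 → miss, frames {88,74,31}
98 → miss, frames {88,74,31,98}
74 → hit
31 → hit
74 → hit
79 → miss, evict 88, frames {74,31,98,79}
Page faults: 5.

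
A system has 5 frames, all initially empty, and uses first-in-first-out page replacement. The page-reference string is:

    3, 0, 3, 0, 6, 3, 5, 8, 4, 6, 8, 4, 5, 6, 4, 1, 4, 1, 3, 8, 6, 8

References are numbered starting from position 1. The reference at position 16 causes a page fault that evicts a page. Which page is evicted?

pos 1: 3 → miss, frames {3}
pos 2: 0 → miss, frames {3,0}
pos 3: 3 → hit
pos 4: 0 → hit
pos 5: 6 → miss, frames {3,0,6}
pos 6: 3 → hit
pos 7: 5 → miss, frames {3,0,6,5}
pos 8: 8 → miss, frames {3,0,6,5,8}
pos 9: 4 → miss, evict 3, frames {0,6,5,8,4}
pos 10: 6 → hit
pos 11: 8 → hit
pos 12: 4 → hit
pos 13: 5 → hit
pos 14: 6 → hit
pos 15: 4 → hit
pos 16: 1 → miss, evict 0, frames {6,5,8,4,1}
At position 16, page 0 is evicted.

0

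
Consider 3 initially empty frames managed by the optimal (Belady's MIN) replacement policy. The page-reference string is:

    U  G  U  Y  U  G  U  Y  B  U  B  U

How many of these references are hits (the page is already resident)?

U -> miss, frames (U)
G -> miss, frames (U G)
U -> hit
Y -> miss, frames (U G Y)
U -> hit
G -> hit
U -> hit
Y -> hit
B -> miss, evict Y, frames (U G B)
U -> hit
B -> hit
U -> hit
Hits: 8.

8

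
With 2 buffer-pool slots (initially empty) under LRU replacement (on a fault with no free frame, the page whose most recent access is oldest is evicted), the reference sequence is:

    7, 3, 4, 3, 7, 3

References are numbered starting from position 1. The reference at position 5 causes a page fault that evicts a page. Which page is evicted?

4

pos 1: 7 → miss, frames {7}
pos 2: 3 → miss, frames {7,3}
pos 3: 4 → miss, evict 7, frames {3,4}
pos 4: 3 → hit
pos 5: 7 → miss, evict 4, frames {3,7}
At position 5, page 4 is evicted.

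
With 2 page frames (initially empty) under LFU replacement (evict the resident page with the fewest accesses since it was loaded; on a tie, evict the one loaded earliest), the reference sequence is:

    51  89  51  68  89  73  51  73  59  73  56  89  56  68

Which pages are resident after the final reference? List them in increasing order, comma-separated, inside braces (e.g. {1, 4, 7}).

{51, 68}

51 → miss, frames (51)
89 → miss, frames (51 89)
51 → hit
68 → miss, evict 89, frames (51 68)
89 → miss, evict 68, frames (51 89)
73 → miss, evict 89, frames (51 73)
51 → hit
73 → hit
59 → miss, evict 73, frames (51 59)
73 → miss, evict 59, frames (51 73)
56 → miss, evict 73, frames (51 56)
89 → miss, evict 56, frames (51 89)
56 → miss, evict 89, frames (51 56)
68 → miss, evict 56, frames (51 68)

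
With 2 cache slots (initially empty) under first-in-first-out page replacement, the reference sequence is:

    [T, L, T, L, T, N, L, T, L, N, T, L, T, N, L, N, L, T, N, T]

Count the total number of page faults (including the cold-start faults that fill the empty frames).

T: miss, frames [T]
L: miss, frames [T, L]
T: hit
L: hit
T: hit
N: miss, evict T, frames [L, N]
L: hit
T: miss, evict L, frames [N, T]
L: miss, evict N, frames [T, L]
N: miss, evict T, frames [L, N]
T: miss, evict L, frames [N, T]
L: miss, evict N, frames [T, L]
T: hit
N: miss, evict T, frames [L, N]
L: hit
N: hit
L: hit
T: miss, evict L, frames [N, T]
N: hit
T: hit
Page faults: 10.

10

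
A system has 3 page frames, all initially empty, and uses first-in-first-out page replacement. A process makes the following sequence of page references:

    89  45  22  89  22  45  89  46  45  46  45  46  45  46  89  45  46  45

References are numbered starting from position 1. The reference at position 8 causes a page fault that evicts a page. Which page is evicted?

89

pos 1: 89 → miss, frames [89]
pos 2: 45 → miss, frames [89, 45]
pos 3: 22 → miss, frames [89, 45, 22]
pos 4: 89 → hit
pos 5: 22 → hit
pos 6: 45 → hit
pos 7: 89 → hit
pos 8: 46 → miss, evict 89, frames [45, 22, 46]
At position 8, page 89 is evicted.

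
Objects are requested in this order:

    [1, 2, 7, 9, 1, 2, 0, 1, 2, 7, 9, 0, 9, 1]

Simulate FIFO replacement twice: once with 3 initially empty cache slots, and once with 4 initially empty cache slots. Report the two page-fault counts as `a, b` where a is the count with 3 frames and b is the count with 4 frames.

10, 11

3 frames: F F F F F F F . . F F . . F → 10 faults.
4 frames: F F F F . . F F F F F F . F → 11 faults.
11 > 10: adding a frame increased faults — Belady's anomaly.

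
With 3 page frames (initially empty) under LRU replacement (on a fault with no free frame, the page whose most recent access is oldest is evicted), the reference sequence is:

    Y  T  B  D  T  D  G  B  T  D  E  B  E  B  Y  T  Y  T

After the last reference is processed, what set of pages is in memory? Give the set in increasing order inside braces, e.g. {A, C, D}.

Y: miss, frames [Y]
T: miss, frames [Y, T]
B: miss, frames [Y, T, B]
D: miss, evict Y, frames [T, B, D]
T: hit
D: hit
G: miss, evict B, frames [T, D, G]
B: miss, evict T, frames [D, G, B]
T: miss, evict D, frames [G, B, T]
D: miss, evict G, frames [B, T, D]
E: miss, evict B, frames [T, D, E]
B: miss, evict T, frames [D, E, B]
E: hit
B: hit
Y: miss, evict D, frames [E, B, Y]
T: miss, evict E, frames [B, Y, T]
Y: hit
T: hit

{B, T, Y}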